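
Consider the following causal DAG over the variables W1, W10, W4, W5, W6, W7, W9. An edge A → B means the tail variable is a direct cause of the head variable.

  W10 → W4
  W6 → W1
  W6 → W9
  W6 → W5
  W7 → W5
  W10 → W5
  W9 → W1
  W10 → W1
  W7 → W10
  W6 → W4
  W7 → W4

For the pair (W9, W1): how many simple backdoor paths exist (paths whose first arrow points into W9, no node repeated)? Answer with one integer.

7

A backdoor path from W9 to W1 is any simple undirected path whose first edge points into W9 (i.e. leaves W9 via a parent).
Parents of W9: {W6}.
Enumerating:
  P1: W9 <- W6 -> W1
  P2: W9 <- W6 -> W5 <- W7 -> W10 -> W1
  P3: W9 <- W6 -> W5 <- W7 -> W4 <- W10 -> W1
  P4: W9 <- W6 -> W5 <- W10 -> W1
  P5: W9 <- W6 -> W4 <- W7 -> W10 -> W1
  P6: W9 <- W6 -> W4 <- W7 -> W5 <- W10 -> W1
  P7: W9 <- W6 -> W4 <- W10 -> W1
That exhausts the simple backdoor paths. Count: 7.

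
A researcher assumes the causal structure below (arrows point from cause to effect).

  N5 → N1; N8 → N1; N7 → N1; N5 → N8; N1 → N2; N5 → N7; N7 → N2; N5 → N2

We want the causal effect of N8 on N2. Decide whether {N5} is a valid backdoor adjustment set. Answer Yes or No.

Yes

Backdoor paths from N8 to N2 (paths whose first edge points into N8):
  P1: N8 <- N5 -> N7 -> N1 -> N2
  P2: N8 <- N5 -> N7 -> N2
  P3: N8 <- N5 -> N1 <- N7 -> N2
  P4: N8 <- N5 -> N1 -> N2
  P5: N8 <- N5 -> N2
Condition 1 (no descendant of N8 in the set): holds — descendants of N8 are {N1, N2}; none are in {N5}.
Condition 2 (every backdoor path blocked by {N5}):
  P1: blocked at fork node N5 ∈ conditioning set.
  P2: blocked at fork node N5 ∈ conditioning set.
  P3: blocked at fork node N5 ∈ conditioning set.
  P4: blocked at fork node N5 ∈ conditioning set.
  P5: blocked at fork node N5 ∈ conditioning set.
{N5} satisfies the backdoor criterion.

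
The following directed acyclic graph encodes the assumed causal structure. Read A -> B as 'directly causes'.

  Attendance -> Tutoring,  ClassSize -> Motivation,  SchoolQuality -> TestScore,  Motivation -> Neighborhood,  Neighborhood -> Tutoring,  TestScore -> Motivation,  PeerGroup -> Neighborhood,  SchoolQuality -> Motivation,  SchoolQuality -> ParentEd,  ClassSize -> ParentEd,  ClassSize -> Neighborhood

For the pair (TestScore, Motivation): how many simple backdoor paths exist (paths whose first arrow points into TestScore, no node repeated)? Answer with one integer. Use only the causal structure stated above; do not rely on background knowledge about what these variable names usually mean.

A backdoor path from TestScore to Motivation is any simple undirected path whose first edge points into TestScore (i.e. leaves TestScore via a parent).
Parents of TestScore: {SchoolQuality}.
Enumerating:
  P1: TestScore <- SchoolQuality -> Motivation
  P2: TestScore <- SchoolQuality -> ParentEd <- ClassSize -> Motivation
  P3: TestScore <- SchoolQuality -> ParentEd <- ClassSize -> Neighborhood <- Motivation
That exhausts the simple backdoor paths. Count: 3.

3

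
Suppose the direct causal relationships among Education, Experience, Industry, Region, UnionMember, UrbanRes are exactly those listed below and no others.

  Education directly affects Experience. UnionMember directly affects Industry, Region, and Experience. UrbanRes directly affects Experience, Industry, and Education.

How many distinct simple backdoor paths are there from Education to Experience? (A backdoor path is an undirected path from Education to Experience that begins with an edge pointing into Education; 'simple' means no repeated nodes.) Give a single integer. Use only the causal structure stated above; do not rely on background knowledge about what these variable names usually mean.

A backdoor path from Education to Experience is any simple undirected path whose first edge points into Education (i.e. leaves Education via a parent).
Parents of Education: {UrbanRes}.
Enumerating:
  P1: Education <- UrbanRes -> Industry <- UnionMember -> Experience
  P2: Education <- UrbanRes -> Experience
That exhausts the simple backdoor paths. Count: 2.

2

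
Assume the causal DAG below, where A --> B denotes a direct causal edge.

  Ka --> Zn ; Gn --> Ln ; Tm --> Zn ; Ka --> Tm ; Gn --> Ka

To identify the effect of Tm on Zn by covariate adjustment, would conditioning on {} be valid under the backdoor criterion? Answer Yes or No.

Backdoor paths from Tm to Zn (paths whose first edge points into Tm):
  P1: Tm <- Ka -> Zn
Condition 1 (no descendant of Tm in the set): holds — descendants of Tm are {Zn}; none are in {}.
Condition 2 (every backdoor path blocked by {}):
  P1: open — no interior node is in the conditioning set.
{} does not satisfy the backdoor criterion.

No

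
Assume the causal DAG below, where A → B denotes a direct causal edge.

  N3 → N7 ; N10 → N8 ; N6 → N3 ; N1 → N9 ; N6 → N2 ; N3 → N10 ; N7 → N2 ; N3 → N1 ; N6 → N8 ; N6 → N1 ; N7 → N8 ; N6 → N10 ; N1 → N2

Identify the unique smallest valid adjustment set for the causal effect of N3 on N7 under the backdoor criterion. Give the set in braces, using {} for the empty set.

Variables eligible for adjustment (non-descendants of N3, excluding N3 and N7): {N6}.
Backdoor paths from N3 to N7:
  P1: N3 <- N6 -> N10 -> N8 <- N7
  P2: N3 <- N6 -> N1 -> N2 <- N7
  P3: N3 <- N6 -> N2 <- N7
  P4: N3 <- N6 -> N8 <- N7
Each backdoor path contains an unconditioned collider, so every path is already blocked with the empty conditioning set:
  P1: blocked at collider N8 (neither it nor any descendant is in the conditioning set).
  P2: blocked at collider N2 (neither it nor any descendant is in the conditioning set).
  P3: blocked at collider N2 (neither it nor any descendant is in the conditioning set).
  P4: blocked at collider N8 (neither it nor any descendant is in the conditioning set).
The empty set is therefore the unique smallest valid set.

{}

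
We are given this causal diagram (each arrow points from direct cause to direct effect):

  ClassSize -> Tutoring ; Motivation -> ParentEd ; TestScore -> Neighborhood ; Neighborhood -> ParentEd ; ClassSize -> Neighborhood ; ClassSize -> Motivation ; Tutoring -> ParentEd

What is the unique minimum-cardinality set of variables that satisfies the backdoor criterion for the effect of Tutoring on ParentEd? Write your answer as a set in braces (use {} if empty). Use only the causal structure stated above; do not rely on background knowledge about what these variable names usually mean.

Variables eligible for adjustment (non-descendants of Tutoring, excluding Tutoring and ParentEd): {ClassSize, Motivation, Neighborhood, TestScore}.
Backdoor paths from Tutoring to ParentEd:
  P1: Tutoring <- ClassSize -> Neighborhood -> ParentEd
  P2: Tutoring <- ClassSize -> Motivation -> ParentEd
The empty set is not sufficient: P1 (Tutoring <- ClassSize -> Neighborhood -> ParentEd) has no collider blocking it and no conditioned non-collider, so it is open.
Try {ClassSize}:
  P1: blocked at fork node ClassSize ∈ conditioning set.
  P2: blocked at fork node ClassSize ∈ conditioning set.
{ClassSize} contains no descendant of Tutoring and blocks every backdoor path.
No other singleton works — e.g. {TestScore} leaves P1 open — so {ClassSize} is the unique smallest valid adjustment set.

{ClassSize}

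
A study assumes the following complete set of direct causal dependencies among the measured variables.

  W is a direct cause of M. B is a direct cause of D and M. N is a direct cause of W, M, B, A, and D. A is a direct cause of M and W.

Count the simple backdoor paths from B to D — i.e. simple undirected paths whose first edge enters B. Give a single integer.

1

A backdoor path from B to D is any simple undirected path whose first edge points into B (i.e. leaves B via a parent).
Parents of B: {N}.
Enumerating:
  P1: B <- N -> D
That exhausts the simple backdoor paths. Count: 1.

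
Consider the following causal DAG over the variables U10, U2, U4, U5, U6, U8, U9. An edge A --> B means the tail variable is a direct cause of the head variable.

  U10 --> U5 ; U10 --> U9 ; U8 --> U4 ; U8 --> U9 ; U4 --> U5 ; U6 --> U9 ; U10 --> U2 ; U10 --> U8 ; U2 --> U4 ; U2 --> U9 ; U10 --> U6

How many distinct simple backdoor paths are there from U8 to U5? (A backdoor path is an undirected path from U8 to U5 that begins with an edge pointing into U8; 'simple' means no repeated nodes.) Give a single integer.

A backdoor path from U8 to U5 is any simple undirected path whose first edge points into U8 (i.e. leaves U8 via a parent).
Parents of U8: {U10}.
Enumerating:
  P1: U8 <- U10 -> U6 -> U9 <- U2 -> U4 -> U5
  P2: U8 <- U10 -> U2 -> U4 -> U5
  P3: U8 <- U10 -> U5
  P4: U8 <- U10 -> U9 <- U2 -> U4 -> U5
That exhausts the simple backdoor paths. Count: 4.

4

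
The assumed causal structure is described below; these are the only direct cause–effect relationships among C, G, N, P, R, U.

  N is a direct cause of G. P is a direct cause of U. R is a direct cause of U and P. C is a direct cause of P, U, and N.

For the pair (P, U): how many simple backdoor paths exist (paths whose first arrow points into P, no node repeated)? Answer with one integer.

2

A backdoor path from P to U is any simple undirected path whose first edge points into P (i.e. leaves P via a parent).
Parents of P: {C, R}.
Enumerating:
  P1: P <- C -> U
  P2: P <- R -> U
That exhausts the simple backdoor paths. Count: 2.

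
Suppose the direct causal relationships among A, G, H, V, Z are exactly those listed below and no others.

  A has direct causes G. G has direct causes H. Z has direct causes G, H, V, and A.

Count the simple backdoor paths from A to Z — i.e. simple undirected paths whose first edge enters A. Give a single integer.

2

A backdoor path from A to Z is any simple undirected path whose first edge points into A (i.e. leaves A via a parent).
Parents of A: {G}.
Enumerating:
  P1: A <- G <- H -> Z
  P2: A <- G -> Z
That exhausts the simple backdoor paths. Count: 2.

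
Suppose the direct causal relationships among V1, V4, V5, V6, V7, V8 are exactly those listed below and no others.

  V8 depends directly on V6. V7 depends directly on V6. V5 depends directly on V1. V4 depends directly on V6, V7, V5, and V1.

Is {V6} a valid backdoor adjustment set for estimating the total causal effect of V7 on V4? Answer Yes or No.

Yes

Backdoor paths from V7 to V4 (paths whose first edge points into V7):
  P1: V7 <- V6 -> V4
Condition 1 (no descendant of V7 in the set): holds — descendants of V7 are {V4}; none are in {V6}.
Condition 2 (every backdoor path blocked by {V6}):
  P1: blocked at fork node V6 ∈ conditioning set.
{V6} satisfies the backdoor criterion.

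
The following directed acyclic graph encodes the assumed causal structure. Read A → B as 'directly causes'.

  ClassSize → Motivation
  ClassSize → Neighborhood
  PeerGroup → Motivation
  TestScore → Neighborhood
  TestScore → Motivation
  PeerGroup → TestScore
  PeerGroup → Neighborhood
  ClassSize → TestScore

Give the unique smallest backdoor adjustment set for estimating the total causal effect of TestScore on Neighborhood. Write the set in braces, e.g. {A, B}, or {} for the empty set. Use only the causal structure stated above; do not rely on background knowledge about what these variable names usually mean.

Variables eligible for adjustment (non-descendants of TestScore, excluding TestScore and Neighborhood): {ClassSize, PeerGroup}.
Backdoor paths from TestScore to Neighborhood:
  P1: TestScore <- PeerGroup -> Neighborhood
  P2: TestScore <- PeerGroup -> Motivation <- ClassSize -> Neighborhood
  P3: TestScore <- ClassSize -> Neighborhood
  P4: TestScore <- ClassSize -> Motivation <- PeerGroup -> Neighborhood
The empty set is not sufficient: P1 (TestScore <- PeerGroup -> Neighborhood) has no collider blocking it and no conditioned non-collider, so it is open.
Try {ClassSize, PeerGroup}:
  P1: blocked at fork node PeerGroup ∈ conditioning set.
  P2: blocked at fork node PeerGroup ∈ conditioning set.
  P3: blocked at fork node ClassSize ∈ conditioning set.
  P4: blocked at fork node ClassSize ∈ conditioning set.
{ClassSize, PeerGroup} contains no descendant of TestScore and blocks every backdoor path.
Every element of {ClassSize, PeerGroup} is needed (dropping ClassSize leaves P3 open; dropping PeerGroup leaves P1 open), so no proper subset is valid.
Among all size-2 subsets of the eligible variables, only {ClassSize, PeerGroup} blocks every backdoor path, so it is the unique smallest valid adjustment set.

{ClassSize, PeerGroup}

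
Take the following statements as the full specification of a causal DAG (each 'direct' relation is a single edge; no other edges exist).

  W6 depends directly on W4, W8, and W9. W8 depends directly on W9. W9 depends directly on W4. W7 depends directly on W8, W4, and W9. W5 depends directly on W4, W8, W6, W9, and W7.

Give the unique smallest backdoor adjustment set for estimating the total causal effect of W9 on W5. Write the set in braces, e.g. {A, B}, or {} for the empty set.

{W4}

Variables eligible for adjustment (non-descendants of W9, excluding W9 and W5): {W4}.
Backdoor paths from W9 to W5:
  P1: W9 <- W4 -> W7 <- W8 -> W6 -> W5
  P2: W9 <- W4 -> W7 <- W8 -> W5
  P3: W9 <- W4 -> W7 -> W5
  P4: W9 <- W4 -> W6 <- W8 -> W7 -> W5
  P5: W9 <- W4 -> W6 <- W8 -> W5
  P6: W9 <- W4 -> W6 -> W5
  P7: W9 <- W4 -> W5
The empty set is not sufficient: P3 (W9 <- W4 -> W7 -> W5) has no collider blocking it and no conditioned non-collider, so it is open.
Try {W4}:
  P1: blocked at fork node W4 ∈ conditioning set.
  P2: blocked at fork node W4 ∈ conditioning set.
  P3: blocked at fork node W4 ∈ conditioning set.
  P4: blocked at fork node W4 ∈ conditioning set.
  P5: blocked at fork node W4 ∈ conditioning set.
  P6: blocked at fork node W4 ∈ conditioning set.
  P7: blocked at fork node W4 ∈ conditioning set.
{W4} contains no descendant of W9 and blocks every backdoor path.
{W4} is the unique smallest valid adjustment set.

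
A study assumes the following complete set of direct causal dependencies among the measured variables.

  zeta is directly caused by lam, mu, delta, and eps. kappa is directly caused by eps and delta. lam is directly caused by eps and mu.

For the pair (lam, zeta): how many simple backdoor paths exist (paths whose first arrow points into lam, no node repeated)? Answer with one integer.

3

A backdoor path from lam to zeta is any simple undirected path whose first edge points into lam (i.e. leaves lam via a parent).
Parents of lam: {eps, mu}.
Enumerating:
  P1: lam <- mu -> zeta
  P2: lam <- eps -> kappa <- delta -> zeta
  P3: lam <- eps -> zeta
That exhausts the simple backdoor paths. Count: 3.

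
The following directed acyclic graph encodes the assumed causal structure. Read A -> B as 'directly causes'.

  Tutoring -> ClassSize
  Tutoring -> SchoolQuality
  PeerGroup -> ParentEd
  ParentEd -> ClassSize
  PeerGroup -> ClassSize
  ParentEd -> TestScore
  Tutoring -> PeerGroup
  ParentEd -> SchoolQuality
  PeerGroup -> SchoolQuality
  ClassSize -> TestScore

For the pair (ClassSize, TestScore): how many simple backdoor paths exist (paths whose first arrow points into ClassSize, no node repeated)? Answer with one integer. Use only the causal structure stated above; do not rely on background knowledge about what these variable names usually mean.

A backdoor path from ClassSize to TestScore is any simple undirected path whose first edge points into ClassSize (i.e. leaves ClassSize via a parent).
Parents of ClassSize: {ParentEd, PeerGroup, Tutoring}.
Enumerating:
  P1: ClassSize <- Tutoring -> PeerGroup -> ParentEd -> TestScore
  P2: ClassSize <- Tutoring -> PeerGroup -> SchoolQuality <- ParentEd -> TestScore
  P3: ClassSize <- Tutoring -> SchoolQuality <- PeerGroup -> ParentEd -> TestScore
  P4: ClassSize <- Tutoring -> SchoolQuality <- ParentEd -> TestScore
  P5: ClassSize <- PeerGroup <- Tutoring -> SchoolQuality <- ParentEd -> TestScore
  P6: ClassSize <- PeerGroup -> ParentEd -> TestScore
  P7: ClassSize <- PeerGroup -> SchoolQuality <- ParentEd -> TestScore
  P8: ClassSize <- ParentEd -> TestScore
That exhausts the simple backdoor paths. Count: 8.

8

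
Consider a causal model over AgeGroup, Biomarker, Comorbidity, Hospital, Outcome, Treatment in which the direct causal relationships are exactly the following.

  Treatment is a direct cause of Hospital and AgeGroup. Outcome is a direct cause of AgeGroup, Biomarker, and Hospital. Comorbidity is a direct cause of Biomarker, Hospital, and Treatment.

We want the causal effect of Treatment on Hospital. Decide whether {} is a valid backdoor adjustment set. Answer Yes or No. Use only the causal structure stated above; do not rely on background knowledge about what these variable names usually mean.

Backdoor paths from Treatment to Hospital (paths whose first edge points into Treatment):
  P1: Treatment <- Comorbidity -> Hospital
  P2: Treatment <- Comorbidity -> Biomarker <- Outcome -> Hospital
Condition 1 (no descendant of Treatment in the set): holds — descendants of Treatment are {AgeGroup, Hospital}; none are in {}.
Condition 2 (every backdoor path blocked by {}):
  P1: open — no interior node is in the conditioning set.
  P2: blocked at collider Biomarker (neither it nor any descendant is in the conditioning set).
{} does not satisfy the backdoor criterion.

No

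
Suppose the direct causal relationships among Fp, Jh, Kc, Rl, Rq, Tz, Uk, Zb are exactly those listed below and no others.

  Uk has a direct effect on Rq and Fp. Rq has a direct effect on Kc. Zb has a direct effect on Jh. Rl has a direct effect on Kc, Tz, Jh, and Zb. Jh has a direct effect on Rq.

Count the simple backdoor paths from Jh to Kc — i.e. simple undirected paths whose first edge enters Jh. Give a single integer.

A backdoor path from Jh to Kc is any simple undirected path whose first edge points into Jh (i.e. leaves Jh via a parent).
Parents of Jh: {Rl, Zb}.
Enumerating:
  P1: Jh <- Rl -> Kc
  P2: Jh <- Zb <- Rl -> Kc
That exhausts the simple backdoor paths. Count: 2.

2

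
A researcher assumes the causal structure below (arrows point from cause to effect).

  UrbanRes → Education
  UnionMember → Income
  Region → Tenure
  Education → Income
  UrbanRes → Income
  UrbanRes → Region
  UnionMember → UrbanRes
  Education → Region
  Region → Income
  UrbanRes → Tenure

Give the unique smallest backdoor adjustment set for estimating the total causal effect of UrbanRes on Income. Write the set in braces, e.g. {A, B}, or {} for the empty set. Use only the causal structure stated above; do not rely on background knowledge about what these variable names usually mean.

Variables eligible for adjustment (non-descendants of UrbanRes, excluding UrbanRes and Income): {UnionMember}.
Backdoor paths from UrbanRes to Income:
  P1: UrbanRes <- UnionMember -> Income
The empty set is not sufficient: P1 (UrbanRes <- UnionMember -> Income) has no collider blocking it and no conditioned non-collider, so it is open.
Try {UnionMember}:
  P1: blocked at fork node UnionMember ∈ conditioning set.
{UnionMember} contains no descendant of UrbanRes and blocks every backdoor path.
{UnionMember} is the unique smallest valid adjustment set.

{UnionMember}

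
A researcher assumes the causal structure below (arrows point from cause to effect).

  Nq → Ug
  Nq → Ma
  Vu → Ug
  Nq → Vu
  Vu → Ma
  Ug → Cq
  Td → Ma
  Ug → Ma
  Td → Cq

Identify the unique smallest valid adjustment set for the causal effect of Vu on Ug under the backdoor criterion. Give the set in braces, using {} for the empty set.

Variables eligible for adjustment (non-descendants of Vu, excluding Vu and Ug): {Nq, Td}.
Backdoor paths from Vu to Ug:
  P1: Vu <- Nq -> Ug
  P2: Vu <- Nq -> Ma <- Ug
  P3: Vu <- Nq -> Ma <- Td -> Cq <- Ug
The empty set is not sufficient: P1 (Vu <- Nq -> Ug) has no collider blocking it and no conditioned non-collider, so it is open.
Try {Nq}:
  P1: blocked at fork node Nq ∈ conditioning set.
  P2: blocked at fork node Nq ∈ conditioning set.
  P3: blocked at fork node Nq ∈ conditioning set.
{Nq} contains no descendant of Vu and blocks every backdoor path.
No other singleton works — e.g. {Td} leaves P1 open — so {Nq} is the unique smallest valid adjustment set.

{Nq}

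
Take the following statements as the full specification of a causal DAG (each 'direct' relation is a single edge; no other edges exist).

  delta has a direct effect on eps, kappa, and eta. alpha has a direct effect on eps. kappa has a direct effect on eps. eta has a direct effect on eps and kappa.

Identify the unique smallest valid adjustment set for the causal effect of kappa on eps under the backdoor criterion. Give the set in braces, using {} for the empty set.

{delta, eta}

Variables eligible for adjustment (non-descendants of kappa, excluding kappa and eps): {alpha, delta, eta}.
Backdoor paths from kappa to eps:
  P1: kappa <- delta -> eta -> eps
  P2: kappa <- delta -> eps
  P3: kappa <- eta <- delta -> eps
  P4: kappa <- eta -> eps
The empty set is not sufficient: P1 (kappa <- delta -> eta -> eps) has no collider blocking it and no conditioned non-collider, so it is open.
Try {delta, eta}:
  P1: blocked at fork node delta ∈ conditioning set.
  P2: blocked at fork node delta ∈ conditioning set.
  P3: blocked at chain node eta ∈ conditioning set.
  P4: blocked at fork node eta ∈ conditioning set.
{delta, eta} contains no descendant of kappa and blocks every backdoor path.
Every element of {delta, eta} is needed (dropping delta leaves P2 open; dropping eta leaves P4 open), so no proper subset is valid.
Among all size-2 subsets of the eligible variables, only {delta, eta} blocks every backdoor path, so it is the unique smallest valid adjustment set.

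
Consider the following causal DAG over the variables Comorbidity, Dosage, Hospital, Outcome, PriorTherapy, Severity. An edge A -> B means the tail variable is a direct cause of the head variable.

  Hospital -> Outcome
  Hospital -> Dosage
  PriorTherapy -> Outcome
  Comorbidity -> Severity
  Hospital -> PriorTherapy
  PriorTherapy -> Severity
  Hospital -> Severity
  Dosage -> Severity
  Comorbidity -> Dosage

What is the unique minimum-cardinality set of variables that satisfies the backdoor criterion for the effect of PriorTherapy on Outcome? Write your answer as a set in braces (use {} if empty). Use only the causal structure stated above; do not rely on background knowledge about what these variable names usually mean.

{Hospital}

Variables eligible for adjustment (non-descendants of PriorTherapy, excluding PriorTherapy and Outcome): {Comorbidity, Dosage, Hospital}.
Backdoor paths from PriorTherapy to Outcome:
  P1: PriorTherapy <- Hospital -> Outcome
The empty set is not sufficient: P1 (PriorTherapy <- Hospital -> Outcome) has no collider blocking it and no conditioned non-collider, so it is open.
Try {Hospital}:
  P1: blocked at fork node Hospital ∈ conditioning set.
{Hospital} contains no descendant of PriorTherapy and blocks every backdoor path.
No other singleton works — e.g. {Comorbidity} leaves P1 open — so {Hospital} is the unique smallest valid adjustment set.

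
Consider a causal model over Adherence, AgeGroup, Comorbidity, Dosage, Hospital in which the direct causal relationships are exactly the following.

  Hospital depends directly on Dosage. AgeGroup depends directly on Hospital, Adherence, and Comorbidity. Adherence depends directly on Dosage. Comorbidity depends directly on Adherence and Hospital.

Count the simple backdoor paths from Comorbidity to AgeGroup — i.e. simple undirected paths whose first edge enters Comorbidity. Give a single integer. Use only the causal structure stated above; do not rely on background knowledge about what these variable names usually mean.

A backdoor path from Comorbidity to AgeGroup is any simple undirected path whose first edge points into Comorbidity (i.e. leaves Comorbidity via a parent).
Parents of Comorbidity: {Adherence, Hospital}.
Enumerating:
  P1: Comorbidity <- Hospital <- Dosage -> Adherence -> AgeGroup
  P2: Comorbidity <- Hospital -> AgeGroup
  P3: Comorbidity <- Adherence <- Dosage -> Hospital -> AgeGroup
  P4: Comorbidity <- Adherence -> AgeGroup
That exhausts the simple backdoor paths. Count: 4.

4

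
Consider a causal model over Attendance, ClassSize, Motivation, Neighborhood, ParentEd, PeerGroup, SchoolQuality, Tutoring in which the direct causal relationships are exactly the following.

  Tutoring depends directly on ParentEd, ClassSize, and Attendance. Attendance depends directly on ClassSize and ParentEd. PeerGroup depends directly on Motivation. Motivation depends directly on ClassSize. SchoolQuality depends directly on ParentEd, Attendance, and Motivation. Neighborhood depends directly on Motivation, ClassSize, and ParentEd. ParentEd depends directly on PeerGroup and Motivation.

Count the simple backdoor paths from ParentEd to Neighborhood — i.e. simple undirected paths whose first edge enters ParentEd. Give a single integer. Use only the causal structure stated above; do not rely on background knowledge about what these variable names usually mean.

8

A backdoor path from ParentEd to Neighborhood is any simple undirected path whose first edge points into ParentEd (i.e. leaves ParentEd via a parent).
Parents of ParentEd: {Motivation, PeerGroup}.
Enumerating:
  P1: ParentEd <- Motivation <- ClassSize -> Neighborhood
  P2: ParentEd <- Motivation -> Neighborhood
  P3: ParentEd <- Motivation -> SchoolQuality <- Attendance <- ClassSize -> Neighborhood
  P4: ParentEd <- Motivation -> SchoolQuality <- Attendance -> Tutoring <- ClassSize -> Neighborhood
  P5: ParentEd <- PeerGroup <- Motivation <- ClassSize -> Neighborhood
  P6: ParentEd <- PeerGroup <- Motivation -> Neighborhood
  P7: ParentEd <- PeerGroup <- Motivation -> SchoolQuality <- Attendance <- ClassSize -> Neighborhood
  P8: ParentEd <- PeerGroup <- Motivation -> SchoolQuality <- Attendance -> Tutoring <- ClassSize -> Neighborhood
That exhausts the simple backdoor paths. Count: 8.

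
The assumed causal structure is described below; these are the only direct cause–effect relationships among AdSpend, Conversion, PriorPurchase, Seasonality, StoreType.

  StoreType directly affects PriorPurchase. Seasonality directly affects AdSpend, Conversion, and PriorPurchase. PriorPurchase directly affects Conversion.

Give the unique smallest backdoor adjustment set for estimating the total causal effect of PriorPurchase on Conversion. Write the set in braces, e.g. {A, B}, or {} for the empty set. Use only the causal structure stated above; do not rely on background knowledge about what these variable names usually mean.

Variables eligible for adjustment (non-descendants of PriorPurchase, excluding PriorPurchase and Conversion): {AdSpend, Seasonality, StoreType}.
Backdoor paths from PriorPurchase to Conversion:
  P1: PriorPurchase <- Seasonality -> Conversion
The empty set is not sufficient: P1 (PriorPurchase <- Seasonality -> Conversion) has no collider blocking it and no conditioned non-collider, so it is open.
Try {Seasonality}:
  P1: blocked at fork node Seasonality ∈ conditioning set.
{Seasonality} contains no descendant of PriorPurchase and blocks every backdoor path.
No other singleton works — e.g. {StoreType} leaves P1 open — so {Seasonality} is the unique smallest valid adjustment set.

{Seasonality}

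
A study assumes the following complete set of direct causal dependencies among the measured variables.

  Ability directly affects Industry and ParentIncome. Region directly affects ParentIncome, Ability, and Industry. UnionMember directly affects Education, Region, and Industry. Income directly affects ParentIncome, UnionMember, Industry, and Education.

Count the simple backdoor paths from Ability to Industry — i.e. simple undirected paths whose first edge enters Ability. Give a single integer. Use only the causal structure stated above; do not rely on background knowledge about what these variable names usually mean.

7

A backdoor path from Ability to Industry is any simple undirected path whose first edge points into Ability (i.e. leaves Ability via a parent).
Parents of Ability: {Region}.
Enumerating:
  P1: Ability <- Region <- UnionMember <- Income -> Industry
  P2: Ability <- Region <- UnionMember -> Education <- Income -> Industry
  P3: Ability <- Region <- UnionMember -> Industry
  P4: Ability <- Region -> ParentIncome <- Income -> UnionMember -> Industry
  P5: Ability <- Region -> ParentIncome <- Income -> Education <- UnionMember -> Industry
  P6: Ability <- Region -> ParentIncome <- Income -> Industry
  P7: Ability <- Region -> Industry
That exhausts the simple backdoor paths. Count: 7.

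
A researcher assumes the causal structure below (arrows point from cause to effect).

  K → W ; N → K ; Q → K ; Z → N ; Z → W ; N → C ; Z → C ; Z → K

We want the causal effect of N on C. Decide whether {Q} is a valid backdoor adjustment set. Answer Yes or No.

Backdoor paths from N to C (paths whose first edge points into N):
  P1: N <- Z -> C
Condition 1 (no descendant of N in the set): holds — descendants of N are {C, K, W}; none are in {Q}.
Condition 2 (every backdoor path blocked by {Q}):
  P1: open — no interior node is in the conditioning set.
{Q} does not satisfy the backdoor criterion.

No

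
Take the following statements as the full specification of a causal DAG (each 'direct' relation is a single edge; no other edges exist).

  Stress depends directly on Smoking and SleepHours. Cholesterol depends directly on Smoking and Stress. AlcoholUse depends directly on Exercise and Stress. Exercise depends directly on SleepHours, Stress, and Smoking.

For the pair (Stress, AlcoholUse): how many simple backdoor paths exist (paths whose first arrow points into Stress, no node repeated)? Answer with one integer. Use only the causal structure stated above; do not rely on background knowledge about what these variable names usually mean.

A backdoor path from Stress to AlcoholUse is any simple undirected path whose first edge points into Stress (i.e. leaves Stress via a parent).
Parents of Stress: {SleepHours, Smoking}.
Enumerating:
  P1: Stress <- SleepHours -> Exercise -> AlcoholUse
  P2: Stress <- Smoking -> Exercise -> AlcoholUse
That exhausts the simple backdoor paths. Count: 2.

2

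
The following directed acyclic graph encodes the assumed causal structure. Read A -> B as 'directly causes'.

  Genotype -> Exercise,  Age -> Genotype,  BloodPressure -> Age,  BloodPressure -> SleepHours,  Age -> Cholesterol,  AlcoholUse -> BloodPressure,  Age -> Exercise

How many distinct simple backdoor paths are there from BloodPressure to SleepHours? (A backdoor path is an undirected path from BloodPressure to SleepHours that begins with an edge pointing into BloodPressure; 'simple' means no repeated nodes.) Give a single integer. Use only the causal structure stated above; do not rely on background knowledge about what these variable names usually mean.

A backdoor path from BloodPressure to SleepHours is any simple undirected path whose first edge points into BloodPressure (i.e. leaves BloodPressure via a parent).
Parents of BloodPressure: {AlcoholUse}.
No simple path from any parent of BloodPressure reaches SleepHours without revisiting BloodPressure, so there are no backdoor paths.

0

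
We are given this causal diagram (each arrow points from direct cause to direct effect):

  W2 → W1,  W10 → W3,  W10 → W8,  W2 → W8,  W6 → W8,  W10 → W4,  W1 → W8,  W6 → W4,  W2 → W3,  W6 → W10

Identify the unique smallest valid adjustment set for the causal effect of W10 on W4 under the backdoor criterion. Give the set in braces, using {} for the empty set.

Variables eligible for adjustment (non-descendants of W10, excluding W10 and W4): {W1, W2, W6}.
Backdoor paths from W10 to W4:
  P1: W10 <- W6 -> W4
The empty set is not sufficient: P1 (W10 <- W6 -> W4) has no collider blocking it and no conditioned non-collider, so it is open.
Try {W6}:
  P1: blocked at fork node W6 ∈ conditioning set.
{W6} contains no descendant of W10 and blocks every backdoor path.
No other singleton works — e.g. {W2} leaves P1 open — so {W6} is the unique smallest valid adjustment set.

{W6}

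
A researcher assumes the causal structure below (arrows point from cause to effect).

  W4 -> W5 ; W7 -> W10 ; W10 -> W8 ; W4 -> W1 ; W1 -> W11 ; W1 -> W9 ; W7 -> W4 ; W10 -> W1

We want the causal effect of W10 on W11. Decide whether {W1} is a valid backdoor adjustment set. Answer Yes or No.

Backdoor paths from W10 to W11 (paths whose first edge points into W10):
  P1: W10 <- W7 -> W4 -> W1 -> W11
Condition 1 (no descendant of W10 in the set): FAILS — W1 is a descendant of W10.
Condition 2 (every backdoor path blocked by {W1}):
  P1: blocked at chain node W1 ∈ conditioning set.
{W1} does not satisfy the backdoor criterion.

No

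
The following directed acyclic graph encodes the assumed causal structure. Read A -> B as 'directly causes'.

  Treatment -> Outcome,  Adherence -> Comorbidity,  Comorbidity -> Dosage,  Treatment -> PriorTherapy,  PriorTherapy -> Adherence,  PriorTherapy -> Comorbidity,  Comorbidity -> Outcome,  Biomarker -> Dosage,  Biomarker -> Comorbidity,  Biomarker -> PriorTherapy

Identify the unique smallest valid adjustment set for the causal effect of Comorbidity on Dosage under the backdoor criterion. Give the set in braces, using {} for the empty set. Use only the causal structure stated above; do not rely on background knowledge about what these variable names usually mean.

Variables eligible for adjustment (non-descendants of Comorbidity, excluding Comorbidity and Dosage): {Adherence, Biomarker, PriorTherapy, Treatment}.
Backdoor paths from Comorbidity to Dosage:
  P1: Comorbidity <- Biomarker -> Dosage
  P2: Comorbidity <- PriorTherapy <- Biomarker -> Dosage
  P3: Comorbidity <- Adherence <- PriorTherapy <- Biomarker -> Dosage
The empty set is not sufficient: P1 (Comorbidity <- Biomarker -> Dosage) has no collider blocking it and no conditioned non-collider, so it is open.
Try {Biomarker}:
  P1: blocked at fork node Biomarker ∈ conditioning set.
  P2: blocked at fork node Biomarker ∈ conditioning set.
  P3: blocked at fork node Biomarker ∈ conditioning set.
{Biomarker} contains no descendant of Comorbidity and blocks every backdoor path.
No other singleton works — e.g. {Treatment} leaves P1 open — so {Biomarker} is the unique smallest valid adjustment set.

{Biomarker}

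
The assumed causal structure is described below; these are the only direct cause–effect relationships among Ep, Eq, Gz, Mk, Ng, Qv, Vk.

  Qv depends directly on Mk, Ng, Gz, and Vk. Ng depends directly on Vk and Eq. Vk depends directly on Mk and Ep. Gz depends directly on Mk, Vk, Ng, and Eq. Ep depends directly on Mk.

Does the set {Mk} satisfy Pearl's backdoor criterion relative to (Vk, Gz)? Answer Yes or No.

Yes

Backdoor paths from Vk to Gz (paths whose first edge points into Vk):
  P1: Vk <- Mk -> Gz
  P2: Vk <- Mk -> Qv <- Ng <- Eq -> Gz
  P3: Vk <- Mk -> Qv <- Ng -> Gz
  P4: Vk <- Mk -> Qv <- Gz
  P5: Vk <- Ep <- Mk -> Gz
  P6: Vk <- Ep <- Mk -> Qv <- Ng <- Eq -> Gz
  P7: Vk <- Ep <- Mk -> Qv <- Ng -> Gz
  P8: Vk <- Ep <- Mk -> Qv <- Gz
Condition 1 (no descendant of Vk in the set): holds — descendants of Vk are {Gz, Ng, Qv}; none are in {Mk}.
Condition 2 (every backdoor path blocked by {Mk}):
  P1: blocked at fork node Mk ∈ conditioning set.
  P2: blocked at fork node Mk ∈ conditioning set.
  P3: blocked at fork node Mk ∈ conditioning set.
  P4: blocked at fork node Mk ∈ conditioning set.
  P5: blocked at fork node Mk ∈ conditioning set.
  P6: blocked at fork node Mk ∈ conditioning set.
  P7: blocked at fork node Mk ∈ conditioning set.
  P8: blocked at fork node Mk ∈ conditioning set.
{Mk} satisfies the backdoor criterion.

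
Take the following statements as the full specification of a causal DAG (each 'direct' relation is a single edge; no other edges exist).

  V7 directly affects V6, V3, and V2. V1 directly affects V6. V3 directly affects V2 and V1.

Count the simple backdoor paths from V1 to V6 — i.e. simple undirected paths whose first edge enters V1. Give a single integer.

2

A backdoor path from V1 to V6 is any simple undirected path whose first edge points into V1 (i.e. leaves V1 via a parent).
Parents of V1: {V3}.
Enumerating:
  P1: V1 <- V3 <- V7 -> V6
  P2: V1 <- V3 -> V2 <- V7 -> V6
That exhausts the simple backdoor paths. Count: 2.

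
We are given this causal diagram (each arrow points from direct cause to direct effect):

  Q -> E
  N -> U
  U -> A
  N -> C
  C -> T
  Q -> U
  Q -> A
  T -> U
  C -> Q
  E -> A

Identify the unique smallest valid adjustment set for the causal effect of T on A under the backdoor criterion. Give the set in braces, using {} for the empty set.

Variables eligible for adjustment (non-descendants of T, excluding T and A): {C, E, N, Q}.
Backdoor paths from T to A:
  P1: T <- C <- N -> U <- Q -> E -> A
  P2: T <- C <- N -> U <- Q -> A
  P3: T <- C <- N -> U -> A
  P4: T <- C -> Q -> E -> A
  P5: T <- C -> Q -> U -> A
  P6: T <- C -> Q -> A
The empty set is not sufficient: P3 (T <- C <- N -> U -> A) has no collider blocking it and no conditioned non-collider, so it is open.
Try {C}:
  P1: blocked at chain node C ∈ conditioning set.
  P2: blocked at chain node C ∈ conditioning set.
  P3: blocked at chain node C ∈ conditioning set.
  P4: blocked at fork node C ∈ conditioning set.
  P5: blocked at fork node C ∈ conditioning set.
  P6: blocked at fork node C ∈ conditioning set.
{C} contains no descendant of T and blocks every backdoor path.
No other singleton works — e.g. {N} leaves P4 open — so {C} is the unique smallest valid adjustment set.

{C}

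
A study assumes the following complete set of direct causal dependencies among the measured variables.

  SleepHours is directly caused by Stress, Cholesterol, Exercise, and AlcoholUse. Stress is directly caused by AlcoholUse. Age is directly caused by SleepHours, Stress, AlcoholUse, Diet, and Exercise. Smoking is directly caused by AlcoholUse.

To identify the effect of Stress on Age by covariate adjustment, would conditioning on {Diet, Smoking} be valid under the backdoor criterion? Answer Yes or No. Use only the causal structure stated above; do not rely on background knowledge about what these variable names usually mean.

No

Backdoor paths from Stress to Age (paths whose first edge points into Stress):
  P1: Stress <- AlcoholUse -> SleepHours <- Exercise -> Age
  P2: Stress <- AlcoholUse -> SleepHours -> Age
  P3: Stress <- AlcoholUse -> Age
Condition 1 (no descendant of Stress in the set): holds — descendants of Stress are {Age, SleepHours}; none are in {Diet, Smoking}.
Condition 2 (every backdoor path blocked by {Diet, Smoking}):
  P1: blocked at collider SleepHours (neither it nor any descendant is in the conditioning set).
  P2: open — no interior node is in the conditioning set.
  P3: open — no interior node is in the conditioning set.
{Diet, Smoking} does not satisfy the backdoor criterion.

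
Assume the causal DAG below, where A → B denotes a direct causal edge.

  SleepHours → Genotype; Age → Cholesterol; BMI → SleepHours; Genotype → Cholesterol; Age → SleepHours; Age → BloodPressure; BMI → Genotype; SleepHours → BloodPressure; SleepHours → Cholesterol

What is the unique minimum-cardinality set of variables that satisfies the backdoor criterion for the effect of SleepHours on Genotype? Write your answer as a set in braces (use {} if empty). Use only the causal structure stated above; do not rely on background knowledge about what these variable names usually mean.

Variables eligible for adjustment (non-descendants of SleepHours, excluding SleepHours and Genotype): {Age, BMI}.
Backdoor paths from SleepHours to Genotype:
  P1: SleepHours <- BMI -> Genotype
  P2: SleepHours <- Age -> Cholesterol <- Genotype
The empty set is not sufficient: P1 (SleepHours <- BMI -> Genotype) has no collider blocking it and no conditioned non-collider, so it is open.
Try {BMI}:
  P1: blocked at fork node BMI ∈ conditioning set.
  P2: blocked at collider Cholesterol (neither it nor any descendant is in the conditioning set).
{BMI} contains no descendant of SleepHours and blocks every backdoor path.
No other singleton works — e.g. {Age} leaves P1 open — so {BMI} is the unique smallest valid adjustment set.

{BMI}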